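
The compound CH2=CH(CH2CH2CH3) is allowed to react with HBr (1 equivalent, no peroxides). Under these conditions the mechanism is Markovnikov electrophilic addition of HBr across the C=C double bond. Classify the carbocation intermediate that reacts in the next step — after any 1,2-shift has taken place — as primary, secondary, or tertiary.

secondary

Step 1: Electrophilic addition begins with the π(C=C) electrons forming a bond to the proton of HBr. Following Markovnikov's rule, the resulting cation is secondary. The H–Br bond breaks heterolytically, releasing Br⁻.
No single 1,2-shift to an adjacent carbon would give a more-substituted cation, so no rearrangement occurs.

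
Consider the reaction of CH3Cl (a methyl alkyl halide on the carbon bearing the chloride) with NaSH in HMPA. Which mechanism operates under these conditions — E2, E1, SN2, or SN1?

SN2

Conditions: a methyl substrate with a strong nucleophile in the polar aprotic solvent HMPA.
These conditions are the textbook signature of the SN2 pathway.
An unhindered substrate with a strong nucleophile in a polar aprotic solvent favours one-step backside displacement.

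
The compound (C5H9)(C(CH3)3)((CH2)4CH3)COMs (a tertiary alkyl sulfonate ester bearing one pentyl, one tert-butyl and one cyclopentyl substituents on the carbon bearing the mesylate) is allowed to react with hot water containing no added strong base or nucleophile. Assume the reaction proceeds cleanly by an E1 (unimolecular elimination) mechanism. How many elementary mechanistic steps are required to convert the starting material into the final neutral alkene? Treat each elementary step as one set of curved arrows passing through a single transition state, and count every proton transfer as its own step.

2

Step 1: The C–O bond breaks with both electrons going to the mesylate; MsO⁻ leaves and a tertiary carbocation remains.
(No 1,2-shift: no single shift to an adjacent carbon would give a more stable cation.)
Step 2: A water molecule (solvent) deprotonates a β-carbon; as the C–H bond breaks, those electrons form the new alkene π bond.
Total: 2 elementary steps.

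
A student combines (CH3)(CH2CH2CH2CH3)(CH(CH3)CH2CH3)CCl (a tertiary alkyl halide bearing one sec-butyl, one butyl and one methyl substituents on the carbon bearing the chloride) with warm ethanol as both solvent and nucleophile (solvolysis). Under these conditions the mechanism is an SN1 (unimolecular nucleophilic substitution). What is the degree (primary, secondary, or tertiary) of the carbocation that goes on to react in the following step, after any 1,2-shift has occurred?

Step 1: Rate-determining heterolysis of the C–Cl bond gives Cl⁻ and a tertiary carbocation.
No single 1,2-shift to an adjacent carbon would give a more-substituted cation, so no rearrangement occurs.

tertiary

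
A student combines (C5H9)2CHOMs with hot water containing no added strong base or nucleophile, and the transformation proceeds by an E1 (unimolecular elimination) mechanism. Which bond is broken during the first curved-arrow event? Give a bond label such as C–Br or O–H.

Step 1: Ionisation: the C–O σ-bond cleaves heterolytically; both bonding electrons depart with MsO⁻, leaving a secondary carbocation at the α-carbon.
The bond broken in this step is the C–O bond.

C–O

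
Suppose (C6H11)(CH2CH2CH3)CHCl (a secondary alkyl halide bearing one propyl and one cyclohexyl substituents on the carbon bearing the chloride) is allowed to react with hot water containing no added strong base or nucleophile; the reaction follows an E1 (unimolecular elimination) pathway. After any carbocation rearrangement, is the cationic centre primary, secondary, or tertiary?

Step 1: The C–Cl bond breaks with both electrons going to the chloride; Cl⁻ leaves and a secondary carbocation remains.
Step 2: Carbocation rearrangement: a 1,2-hydride shift from the adjacent cyclohexyl carbon converts the initially-formed secondary cation into the more stable tertiary cation.
The cation rearranges from secondary to tertiary via a 1,2-hydride shift from the adjacent cyclohexyl carbon; the tertiary cation is what reacts next.

tertiary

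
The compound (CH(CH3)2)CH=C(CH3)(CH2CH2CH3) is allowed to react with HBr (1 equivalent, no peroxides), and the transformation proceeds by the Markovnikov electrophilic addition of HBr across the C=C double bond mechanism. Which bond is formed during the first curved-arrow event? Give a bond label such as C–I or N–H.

Step 1: Electrophilic addition begins with the π(C=C) electrons forming a bond to the proton of HBr. Following Markovnikov's rule, the resulting cation is tertiary. The H–Br bond breaks heterolytically, releasing Br⁻.
The bond formed in this step is the C–H bond.

C–H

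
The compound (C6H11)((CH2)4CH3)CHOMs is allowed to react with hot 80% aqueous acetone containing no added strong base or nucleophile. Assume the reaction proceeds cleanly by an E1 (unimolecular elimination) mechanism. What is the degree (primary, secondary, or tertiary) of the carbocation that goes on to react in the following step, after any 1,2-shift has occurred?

Step 1: The C–O bond breaks with both electrons going to the mesylate; MsO⁻ leaves and a secondary carbocation remains.
Step 2: A 1,2-hydride shift from the adjacent cyclohexyl carbon moves the positive charge from the secondary centre to an adjacent carbon, generating a more stable tertiary carbocation.
The cation rearranges from secondary to tertiary via a 1,2-hydride shift from the adjacent cyclohexyl carbon; the tertiary cation is what reacts next.

tertiary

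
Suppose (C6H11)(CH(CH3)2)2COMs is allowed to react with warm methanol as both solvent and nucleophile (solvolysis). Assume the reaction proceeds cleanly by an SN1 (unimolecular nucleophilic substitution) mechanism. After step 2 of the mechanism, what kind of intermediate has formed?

oxonium ion

Step 1: Rate-determining heterolysis of the C–O bond gives MsO⁻ and a tertiary carbocation.
Step 2: A lone pair on the oxygen of CH3OH attacks the carbocation, forming a new C–O σ-bond and an oxonium ion.
After step 2 the species present is an oxonium ion.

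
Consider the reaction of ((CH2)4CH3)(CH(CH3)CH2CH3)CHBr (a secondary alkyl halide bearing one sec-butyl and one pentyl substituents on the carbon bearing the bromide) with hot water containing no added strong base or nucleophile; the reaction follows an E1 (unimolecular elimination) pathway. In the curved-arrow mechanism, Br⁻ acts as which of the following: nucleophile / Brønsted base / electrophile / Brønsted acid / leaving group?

leaving group

Step 1: Rate-determining heterolysis of the C–Br bond gives Br⁻ and a secondary carbocation.
Br⁻ departs with both electrons of the breaking σ-bond — that is the definition of a leaving group.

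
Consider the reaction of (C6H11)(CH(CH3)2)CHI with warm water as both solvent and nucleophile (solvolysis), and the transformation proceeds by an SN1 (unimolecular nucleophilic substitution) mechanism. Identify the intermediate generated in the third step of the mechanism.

oxonium ion

Step 1: Unassisted departure of I⁻ (taking the C–I bonding pair) generates a secondary carbocation.
Step 2: Carbocation rearrangement: a 1,2-hydride shift from the adjacent cyclohexyl carbon converts the initially-formed secondary cation into the more stable tertiary cation.
Step 3: H2O donates an oxygen lone pair into the empty p orbital of the cation, giving a protonated alcohol (an oxonium ion).
After step 3 the species present is an oxonium ion.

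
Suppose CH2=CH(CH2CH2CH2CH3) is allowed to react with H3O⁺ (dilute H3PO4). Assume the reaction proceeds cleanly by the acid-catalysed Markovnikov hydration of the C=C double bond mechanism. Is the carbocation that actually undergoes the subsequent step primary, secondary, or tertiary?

secondary

Step 1: The π electrons of the C=C bond attack a proton of H3O⁺; Markovnikov addition places the new C–H on the less-substituted alkene carbon, so the positive charge ends up on the more-substituted carbon — a secondary carbocation. H2O is released.
No single 1,2-shift to an adjacent carbon would give a more-substituted cation, so no rearrangement occurs.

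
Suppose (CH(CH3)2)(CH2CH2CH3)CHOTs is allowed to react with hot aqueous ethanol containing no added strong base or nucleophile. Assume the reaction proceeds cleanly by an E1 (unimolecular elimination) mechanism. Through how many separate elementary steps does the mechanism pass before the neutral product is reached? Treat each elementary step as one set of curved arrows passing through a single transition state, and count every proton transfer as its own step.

3

Step 1: The C–O bond breaks with both electrons going to the tosylate; TsO⁻ leaves and a secondary carbocation remains.
Step 2: A 1,2-hydride shift from the adjacent isopropyl carbon moves the positive charge from the secondary centre to an adjacent carbon, generating a more stable tertiary carbocation.
Step 3: A water (or ethanol) molecule (solvent) deprotonates a β-carbon; as the C–H bond breaks, those electrons form the new alkene π bond.
Total: 3 elementary steps.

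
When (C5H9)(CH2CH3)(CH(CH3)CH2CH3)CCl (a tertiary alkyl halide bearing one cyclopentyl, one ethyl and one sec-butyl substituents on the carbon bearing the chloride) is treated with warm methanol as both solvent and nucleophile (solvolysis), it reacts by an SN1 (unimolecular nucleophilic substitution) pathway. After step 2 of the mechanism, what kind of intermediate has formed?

oxonium ion

Step 1: Unassisted departure of Cl⁻ (taking the C–Cl bonding pair) generates a tertiary carbocation.
Step 2: Nucleophilic capture: the oxygen of CH3OH bonds to the cationic carbon, producing an oxonium-ion intermediate.
After step 2 the species present is an oxonium ion.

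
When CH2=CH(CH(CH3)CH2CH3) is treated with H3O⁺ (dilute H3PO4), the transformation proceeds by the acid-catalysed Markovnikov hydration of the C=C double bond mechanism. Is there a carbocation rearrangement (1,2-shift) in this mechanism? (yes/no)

yes

The first-formed carbocation is secondary.
The adjacent sec-butyl carbon already bears 2 other carbon substituents and has a hydrogen to migrate; after a 1,2-hydride shift from that carbon the positive charge sits on a tertiary centre.
Tertiary is more stable than secondary, so the shift occurs.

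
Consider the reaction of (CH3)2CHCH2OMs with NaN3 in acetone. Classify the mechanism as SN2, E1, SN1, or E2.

Conditions: a primary substrate with a strong nucleophile in the polar aprotic solvent acetone.
These conditions are the textbook signature of the SN2 pathway.
An unhindered substrate with a strong nucleophile in a polar aprotic solvent favours one-step backside displacement.

SN2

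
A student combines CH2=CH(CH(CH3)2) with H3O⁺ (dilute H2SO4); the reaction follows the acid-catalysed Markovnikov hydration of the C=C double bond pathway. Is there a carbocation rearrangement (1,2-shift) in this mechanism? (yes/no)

The first-formed carbocation is secondary.
The adjacent isopropyl carbon already bears 2 other carbon substituents and has a hydrogen to migrate; after a 1,2-hydride shift from that carbon the positive charge sits on a tertiary centre.
Tertiary is more stable than secondary, so the shift occurs.

yes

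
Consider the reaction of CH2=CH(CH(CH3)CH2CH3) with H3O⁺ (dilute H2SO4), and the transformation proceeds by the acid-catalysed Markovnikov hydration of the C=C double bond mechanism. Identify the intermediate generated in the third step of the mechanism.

oxonium ion

Step 1: Protonation of the alkene by H3O⁺: the π bond acts as the nucleophile and picks up H⁺, giving the more stable (Markovnikov) secondary carbocation. H2O is released.
Step 2: A 1,2-hydride shift from the adjacent sec-butyl carbon moves the positive charge from the secondary centre to an adjacent carbon, generating a more stable tertiary carbocation.
Step 3: Water acts as the nucleophile: an oxygen lone pair bonds to the cationic carbon, giving an oxonium-ion intermediate.
After step 3 the species present is an oxonium ion.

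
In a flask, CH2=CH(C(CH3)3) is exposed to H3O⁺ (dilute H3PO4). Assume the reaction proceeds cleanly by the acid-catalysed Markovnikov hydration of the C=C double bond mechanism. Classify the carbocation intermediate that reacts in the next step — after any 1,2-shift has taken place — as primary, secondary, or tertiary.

tertiary

Step 1: Protonation of the alkene by H3O⁺: the π bond acts as the nucleophile and picks up H⁺, giving the more stable (Markovnikov) secondary carbocation. H2O is released.
Step 2: A 1,2-methyl shift from the adjacent tert-butyl carbon moves the positive charge from the secondary centre to an adjacent carbon, generating a more stable tertiary carbocation.
The cation rearranges from secondary to tertiary via a 1,2-methyl shift from the adjacent tert-butyl carbon; the tertiary cation is what reacts next.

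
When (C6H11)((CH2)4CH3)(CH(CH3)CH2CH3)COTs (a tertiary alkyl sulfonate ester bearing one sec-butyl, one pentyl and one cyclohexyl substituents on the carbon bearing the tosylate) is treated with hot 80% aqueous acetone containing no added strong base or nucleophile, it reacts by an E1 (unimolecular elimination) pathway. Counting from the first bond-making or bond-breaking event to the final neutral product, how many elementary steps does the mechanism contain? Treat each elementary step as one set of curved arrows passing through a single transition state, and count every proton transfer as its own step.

Step 1: Ionisation: the C–O σ-bond cleaves heterolytically; both bonding electrons depart with TsO⁻, leaving a tertiary carbocation at the α-carbon.
(No 1,2-shift: no single shift to an adjacent carbon would give a more stable cation.)
Step 2: Loss of a β-proton to a water molecule of the solvent: the C–H bonding pair collapses toward the cationic carbon to form the C=C π bond, yielding the alkene.
Total: 2 elementary steps.

2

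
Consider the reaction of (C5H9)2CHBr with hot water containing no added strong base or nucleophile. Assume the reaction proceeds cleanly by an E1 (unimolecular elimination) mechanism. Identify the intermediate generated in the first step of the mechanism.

Step 1: The C–Br bond breaks with both electrons going to the bromide; Br⁻ leaves and a secondary carbocation remains.
After step 1 the species present is a secondary carbocation.

secondary carbocation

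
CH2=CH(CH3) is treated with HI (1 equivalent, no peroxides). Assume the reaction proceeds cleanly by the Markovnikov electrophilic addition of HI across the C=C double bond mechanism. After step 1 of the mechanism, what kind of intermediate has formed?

Step 1: Protonation of the alkene by HI: the π bond acts as the nucleophile and picks up H⁺, giving the more stable (Markovnikov) secondary carbocation. The H–I bond breaks heterolytically, releasing I⁻.
After step 1 the species present is a secondary carbocation.

secondary carbocation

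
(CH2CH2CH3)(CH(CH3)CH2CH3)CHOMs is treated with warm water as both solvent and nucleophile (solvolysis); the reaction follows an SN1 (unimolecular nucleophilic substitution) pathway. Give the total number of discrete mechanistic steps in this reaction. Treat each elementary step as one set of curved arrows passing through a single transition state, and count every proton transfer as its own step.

4

Step 1: Ionisation: the C–O σ-bond cleaves heterolytically; both bonding electrons depart with MsO⁻, leaving a secondary carbocation at the α-carbon.
Step 2: A 1,2-hydride shift from the adjacent sec-butyl carbon moves the positive charge from the secondary centre to an adjacent carbon, generating a more stable tertiary carbocation.
Step 3: A lone pair on the oxygen of H2O attacks the carbocation, forming a new C–O σ-bond and an oxonium ion.
Step 4: Proton transfer from the O–H of the oxonium ion to a solvent molecule delivers the neutral alcohol.
Total: 4 elementary steps.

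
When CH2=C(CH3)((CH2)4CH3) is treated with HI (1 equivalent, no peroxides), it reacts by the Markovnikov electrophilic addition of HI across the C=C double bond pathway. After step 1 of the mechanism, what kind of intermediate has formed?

tertiary carbocation

Step 1: Protonation of the alkene by HI: the π bond acts as the nucleophile and picks up H⁺, giving the more stable (Markovnikov) tertiary carbocation. The H–I bond breaks heterolytically, releasing I⁻.
After step 1 the species present is a tertiary carbocation.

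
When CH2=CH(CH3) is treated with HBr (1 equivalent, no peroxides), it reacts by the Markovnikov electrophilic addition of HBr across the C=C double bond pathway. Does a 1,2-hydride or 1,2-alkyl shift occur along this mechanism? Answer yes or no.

no

The first-formed carbocation is secondary.
No single 1,2-shift to an adjacent carbon would produce a more-substituted cation than the one already present, so no rearrangement occurs.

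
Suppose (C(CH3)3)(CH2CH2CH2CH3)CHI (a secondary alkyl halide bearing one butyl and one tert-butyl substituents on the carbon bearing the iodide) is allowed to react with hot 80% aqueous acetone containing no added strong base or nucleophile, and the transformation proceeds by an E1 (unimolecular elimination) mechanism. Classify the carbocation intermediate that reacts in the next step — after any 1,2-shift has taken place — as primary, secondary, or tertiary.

tertiary

Step 1: Ionisation: the C–I σ-bond cleaves heterolytically; both bonding electrons depart with I⁻, leaving a secondary carbocation at the α-carbon.
Step 2: A 1,2-methyl shift from the adjacent tert-butyl carbon moves the positive charge from the secondary centre to an adjacent carbon, generating a more stable tertiary carbocation.
The cation rearranges from secondary to tertiary via a 1,2-methyl shift from the adjacent tert-butyl carbon; the tertiary cation is what reacts next.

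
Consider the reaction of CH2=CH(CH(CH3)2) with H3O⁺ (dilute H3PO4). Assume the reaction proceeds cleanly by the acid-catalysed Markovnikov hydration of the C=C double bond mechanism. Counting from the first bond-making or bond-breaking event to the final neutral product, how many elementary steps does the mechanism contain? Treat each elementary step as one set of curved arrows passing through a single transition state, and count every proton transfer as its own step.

4

Step 1: The π electrons of the C=C bond attack a proton of H3O⁺; Markovnikov addition places the new C–H on the less-substituted alkene carbon, so the positive charge ends up on the more-substituted carbon — a secondary carbocation. H2O is released.
Step 2: Carbocation rearrangement: a 1,2-hydride shift from the adjacent isopropyl carbon converts the initially-formed secondary cation into the more stable tertiary cation.
Step 3: Nucleophilic capture of the cation by H2O produces the protonated alcohol (an oxonium ion).
Step 4: Deprotonation of the oxonium ion by a water molecule delivers the neutral alcohol and regenerates the acid catalyst.
Total: 4 elementary steps.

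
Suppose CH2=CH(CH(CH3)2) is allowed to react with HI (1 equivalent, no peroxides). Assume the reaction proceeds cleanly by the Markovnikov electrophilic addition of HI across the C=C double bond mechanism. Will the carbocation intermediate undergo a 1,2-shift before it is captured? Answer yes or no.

yes

The first-formed carbocation is secondary.
The adjacent isopropyl carbon already bears 2 other carbon substituents and has a hydrogen to migrate; after a 1,2-hydride shift from that carbon the positive charge sits on a tertiary centre.
Tertiary is more stable than secondary, so the shift occurs.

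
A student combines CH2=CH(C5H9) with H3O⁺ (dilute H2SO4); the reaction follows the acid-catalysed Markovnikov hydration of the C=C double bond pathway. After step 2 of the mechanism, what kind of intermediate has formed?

Step 1: The π electrons of the C=C bond attack a proton of H3O⁺; Markovnikov addition places the new C–H on the less-substituted alkene carbon, so the positive charge ends up on the more-substituted carbon — a secondary carbocation. H2O is released.
Step 2: Carbocation rearrangement: a 1,2-hydride shift from the adjacent cyclopentyl carbon converts the initially-formed secondary cation into the more stable tertiary cation.
After step 2 the species present is a tertiary carbocation.

tertiary carbocation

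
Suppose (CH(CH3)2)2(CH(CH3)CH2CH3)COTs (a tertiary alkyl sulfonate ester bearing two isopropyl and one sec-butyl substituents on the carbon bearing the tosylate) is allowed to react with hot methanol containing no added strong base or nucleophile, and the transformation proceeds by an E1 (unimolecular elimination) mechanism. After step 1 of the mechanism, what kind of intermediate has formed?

tertiary carbocation

Step 1: Ionisation: the C–O σ-bond cleaves heterolytically; both bonding electrons depart with TsO⁻, leaving a tertiary carbocation at the α-carbon.
After step 1 the species present is a tertiary carbocation.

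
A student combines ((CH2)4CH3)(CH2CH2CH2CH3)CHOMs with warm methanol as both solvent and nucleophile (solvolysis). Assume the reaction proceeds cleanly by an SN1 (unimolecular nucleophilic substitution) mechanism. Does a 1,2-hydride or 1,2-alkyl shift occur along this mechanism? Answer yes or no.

no

The first-formed carbocation is secondary.
No single 1,2-shift to an adjacent carbon would produce a more-substituted cation than the one already present, so no rearrangement occurs.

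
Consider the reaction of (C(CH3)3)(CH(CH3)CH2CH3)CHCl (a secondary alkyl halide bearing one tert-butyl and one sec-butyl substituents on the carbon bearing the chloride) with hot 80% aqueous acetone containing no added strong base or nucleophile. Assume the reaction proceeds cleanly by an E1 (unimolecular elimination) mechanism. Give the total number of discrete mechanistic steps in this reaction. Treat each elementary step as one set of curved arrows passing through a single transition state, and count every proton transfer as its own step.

3

Step 1: Ionisation: the C–Cl σ-bond cleaves heterolytically; both bonding electrons depart with Cl⁻, leaving a secondary carbocation at the α-carbon.
Step 2: A 1,2-hydride shift from the adjacent sec-butyl carbon moves the positive charge from the secondary centre to an adjacent carbon, generating a more stable tertiary carbocation.
Step 3: Loss of a β-proton to a water molecule of the solvent: the C–H bonding pair collapses toward the cationic carbon to form the C=C π bond, yielding the alkene.
Total: 3 elementary steps.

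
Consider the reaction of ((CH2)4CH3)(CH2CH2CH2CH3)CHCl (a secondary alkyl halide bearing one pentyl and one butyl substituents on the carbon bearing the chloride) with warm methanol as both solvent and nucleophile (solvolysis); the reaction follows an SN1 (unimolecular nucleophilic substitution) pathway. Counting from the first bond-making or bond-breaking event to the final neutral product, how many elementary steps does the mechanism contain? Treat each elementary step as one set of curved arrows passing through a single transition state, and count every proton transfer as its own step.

3

Step 1: Unassisted departure of Cl⁻ (taking the C–Cl bonding pair) generates a secondary carbocation.
(No 1,2-shift: no single shift to an adjacent carbon would give a more stable cation.)
Step 2: A lone pair on the oxygen of CH3OH attacks the carbocation, forming a new C–O σ-bond and an oxonium ion.
Step 3: Deprotonation of the oxonium oxygen by solvent methanol yields the neutral ether.
Total: 3 elementary steps.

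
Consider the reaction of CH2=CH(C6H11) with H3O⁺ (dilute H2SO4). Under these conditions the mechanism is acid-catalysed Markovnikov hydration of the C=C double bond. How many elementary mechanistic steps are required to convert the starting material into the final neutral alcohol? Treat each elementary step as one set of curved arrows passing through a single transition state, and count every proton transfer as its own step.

Step 1: Protonation of the alkene by H3O⁺: the π bond acts as the nucleophile and picks up H⁺, giving the more stable (Markovnikov) secondary carbocation. H2O is released.
Step 2: Carbocation rearrangement: a 1,2-hydride shift from the adjacent cyclohexyl carbon converts the initially-formed secondary cation into the more stable tertiary cation.
Step 3: Nucleophilic capture of the cation by H2O produces the protonated alcohol (an oxonium ion).
Step 4: Proton transfer from the O–H of the oxonium ion to H2O completes the catalytic cycle and yields the alcohol.
Total: 4 elementary steps.

4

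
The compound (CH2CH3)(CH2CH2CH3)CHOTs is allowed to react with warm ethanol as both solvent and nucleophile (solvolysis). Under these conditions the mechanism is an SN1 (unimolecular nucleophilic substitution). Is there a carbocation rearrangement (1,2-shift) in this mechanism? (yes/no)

no

The first-formed carbocation is secondary.
No single 1,2-shift to an adjacent carbon would produce a more-substituted cation than the one already present, so no rearrangement occurs.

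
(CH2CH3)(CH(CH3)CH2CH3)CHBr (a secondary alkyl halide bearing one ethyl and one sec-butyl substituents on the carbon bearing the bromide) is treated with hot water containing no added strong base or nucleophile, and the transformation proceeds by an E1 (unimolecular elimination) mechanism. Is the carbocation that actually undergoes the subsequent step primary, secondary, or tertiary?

tertiary

Step 1: Unassisted departure of Br⁻ (taking the C–Br bonding pair) generates a secondary carbocation.
Step 2: Carbocation rearrangement: a 1,2-hydride shift from the adjacent sec-butyl carbon converts the initially-formed secondary cation into the more stable tertiary cation.
The cation rearranges from secondary to tertiary via a 1,2-hydride shift from the adjacent sec-butyl carbon; the tertiary cation is what reacts next.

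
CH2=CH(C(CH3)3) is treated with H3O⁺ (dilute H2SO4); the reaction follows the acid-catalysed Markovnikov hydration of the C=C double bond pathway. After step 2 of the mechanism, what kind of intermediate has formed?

Step 1: The π electrons of the C=C bond attack a proton of H3O⁺; Markovnikov addition places the new C–H on the less-substituted alkene carbon, so the positive charge ends up on the more-substituted carbon — a secondary carbocation. H2O is released.
Step 2: A methyl group with its bonding pair migrates from the adjacent tert-butyl carbon to the cationic centre — a 1,2-methyl shift — upgrading the secondary cation to a tertiary one.
After step 2 the species present is a tertiary carbocation.

tertiary carbocation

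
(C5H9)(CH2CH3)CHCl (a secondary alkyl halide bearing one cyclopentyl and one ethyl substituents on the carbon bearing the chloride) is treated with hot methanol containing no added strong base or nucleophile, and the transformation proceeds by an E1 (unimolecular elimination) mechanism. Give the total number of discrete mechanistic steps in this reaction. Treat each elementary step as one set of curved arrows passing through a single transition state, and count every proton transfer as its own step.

Step 1: Rate-determining heterolysis of the C–Cl bond gives Cl⁻ and a secondary carbocation.
Step 2: A 1,2-hydride shift from the adjacent cyclopentyl carbon moves the positive charge from the secondary centre to an adjacent carbon, generating a more stable tertiary carbocation.
Step 3: A weak base (a methanol molecule from the solvent) removes a proton from a carbon adjacent to the cationic centre; the electrons of that C–H bond become the new π(C=C) bond, giving the alkene.
Total: 3 elementary steps.

3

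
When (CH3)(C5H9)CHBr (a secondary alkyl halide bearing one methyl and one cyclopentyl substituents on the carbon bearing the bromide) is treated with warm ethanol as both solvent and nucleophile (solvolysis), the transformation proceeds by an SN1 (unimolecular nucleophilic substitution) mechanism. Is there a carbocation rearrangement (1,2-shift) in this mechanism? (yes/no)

The first-formed carbocation is secondary.
The adjacent cyclopentyl carbon already bears 2 other carbon substituents and has a hydrogen to migrate; after a 1,2-hydride shift from that carbon the positive charge sits on a tertiary centre.
Tertiary is more stable than secondary, so the shift occurs.

yes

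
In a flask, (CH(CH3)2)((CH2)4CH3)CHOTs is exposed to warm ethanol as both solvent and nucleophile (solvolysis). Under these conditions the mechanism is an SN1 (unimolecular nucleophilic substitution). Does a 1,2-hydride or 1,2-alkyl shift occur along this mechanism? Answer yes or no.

yes

The first-formed carbocation is secondary.
The adjacent isopropyl carbon already bears 2 other carbon substituents and has a hydrogen to migrate; after a 1,2-hydride shift from that carbon the positive charge sits on a tertiary centre.
Tertiary is more stable than secondary, so the shift occurs.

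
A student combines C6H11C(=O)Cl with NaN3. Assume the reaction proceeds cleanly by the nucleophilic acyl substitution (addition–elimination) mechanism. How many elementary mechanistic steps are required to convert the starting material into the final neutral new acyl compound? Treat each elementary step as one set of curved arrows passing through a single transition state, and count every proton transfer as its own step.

Step 1: A lone pair on the N of N3⁻ attacks the electrophilic acyl carbon; the π(C=O) electrons move onto oxygen, giving a tetrahedral intermediate.
Step 2: Elimination step: re-formation of the carbonyl π bond drives out Cl⁻, giving the new acyl compound.
Total: 2 elementary steps.

2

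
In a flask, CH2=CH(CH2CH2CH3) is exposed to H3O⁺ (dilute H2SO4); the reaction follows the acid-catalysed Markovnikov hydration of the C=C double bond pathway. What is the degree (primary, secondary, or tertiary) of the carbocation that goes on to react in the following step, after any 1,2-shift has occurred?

Step 1: The π electrons of the C=C bond attack a proton of H3O⁺; Markovnikov addition places the new C–H on the less-substituted alkene carbon, so the positive charge ends up on the more-substituted carbon — a secondary carbocation. H2O is released.
No single 1,2-shift to an adjacent carbon would give a more-substituted cation, so no rearrangement occurs.

secondary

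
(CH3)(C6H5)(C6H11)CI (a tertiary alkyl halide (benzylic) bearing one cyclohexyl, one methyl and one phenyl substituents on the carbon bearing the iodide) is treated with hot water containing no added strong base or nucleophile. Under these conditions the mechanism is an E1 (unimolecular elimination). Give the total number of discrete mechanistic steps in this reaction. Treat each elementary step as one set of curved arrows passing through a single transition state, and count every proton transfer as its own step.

Step 1: The C–I bond breaks with both electrons going to the iodide; I⁻ leaves and a tertiary carbocation remains.
(No 1,2-shift: no single shift to an adjacent carbon would give a more stable cation.)
Step 2: A weak base (a water molecule from the solvent) removes a proton from a carbon adjacent to the cationic centre; the electrons of that C–H bond become the new π(C=C) bond, giving the alkene.
Total: 2 elementary steps.

2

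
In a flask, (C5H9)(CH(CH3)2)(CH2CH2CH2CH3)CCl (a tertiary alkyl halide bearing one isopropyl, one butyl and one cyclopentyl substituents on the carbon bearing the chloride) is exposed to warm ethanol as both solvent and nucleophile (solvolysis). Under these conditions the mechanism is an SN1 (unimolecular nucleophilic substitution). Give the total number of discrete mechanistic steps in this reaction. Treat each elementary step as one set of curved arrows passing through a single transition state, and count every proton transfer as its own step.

Step 1: Unassisted departure of Cl⁻ (taking the C–Cl bonding pair) generates a tertiary carbocation.
(No 1,2-shift: no single shift to an adjacent carbon would give a more stable cation.)
Step 2: A lone pair on the oxygen of CH3CH2OH attacks the carbocation, forming a new C–O σ-bond and an oxonium ion.
Step 3: Deprotonation of the oxonium oxygen by solvent ethanol yields the neutral ether.
Total: 3 elementary steps.

3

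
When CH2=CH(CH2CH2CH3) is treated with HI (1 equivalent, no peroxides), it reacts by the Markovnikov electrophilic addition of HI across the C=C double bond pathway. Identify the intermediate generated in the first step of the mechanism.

Step 1: Protonation of the alkene by HI: the π bond acts as the nucleophile and picks up H⁺, giving the more stable (Markovnikov) secondary carbocation. The H–I bond breaks heterolytically, releasing I⁻.
After step 1 the species present is a secondary carbocation.

secondary carbocation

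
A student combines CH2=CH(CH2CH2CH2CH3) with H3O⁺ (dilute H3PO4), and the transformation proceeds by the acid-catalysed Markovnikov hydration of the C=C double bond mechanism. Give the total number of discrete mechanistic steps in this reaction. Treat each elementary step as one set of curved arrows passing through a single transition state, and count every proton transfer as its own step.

Step 1: Electrophilic addition begins with the π(C=C) electrons forming a bond to the proton of H3O⁺. Following Markovnikov's rule, the resulting cation is secondary. H2O is released.
(No 1,2-shift: no single shift to an adjacent carbon would give a more stable cation.)
Step 2: Nucleophilic capture of the cation by H2O produces the protonated alcohol (an oxonium ion).
Step 3: Proton transfer from the O–H of the oxonium ion to H2O completes the catalytic cycle and yields the alcohol.
Total: 3 elementary steps.

3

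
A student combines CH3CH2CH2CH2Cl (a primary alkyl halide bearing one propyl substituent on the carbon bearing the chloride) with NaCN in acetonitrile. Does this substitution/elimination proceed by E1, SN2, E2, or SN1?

SN2

Conditions: a primary substrate with a strong nucleophile in the polar aprotic solvent acetonitrile.
These conditions are the textbook signature of the SN2 pathway.
An unhindered substrate with a strong nucleophile in a polar aprotic solvent favours one-step backside displacement.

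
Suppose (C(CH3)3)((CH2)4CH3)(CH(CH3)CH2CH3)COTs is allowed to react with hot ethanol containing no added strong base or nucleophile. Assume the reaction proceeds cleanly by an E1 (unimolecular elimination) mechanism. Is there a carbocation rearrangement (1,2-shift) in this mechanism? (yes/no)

The first-formed carbocation is tertiary.
No single 1,2-shift to an adjacent carbon would produce a more-substituted cation than the one already present, so no rearrangement occurs.

no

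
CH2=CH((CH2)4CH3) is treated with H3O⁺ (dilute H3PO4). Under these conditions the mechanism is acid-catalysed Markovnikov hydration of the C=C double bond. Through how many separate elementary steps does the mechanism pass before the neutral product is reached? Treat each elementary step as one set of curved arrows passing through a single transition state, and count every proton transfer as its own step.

3

Step 1: Electrophilic addition begins with the π(C=C) electrons forming a bond to the proton of H3O⁺. Following Markovnikov's rule, the resulting cation is secondary. H2O is released.
(No 1,2-shift: no single shift to an adjacent carbon would give a more stable cation.)
Step 2: Water acts as the nucleophile: an oxygen lone pair bonds to the cationic carbon, giving an oxonium-ion intermediate.
Step 3: H2O removes a proton from the oxonium oxygen, regenerating H3O⁺ and giving the neutral alcohol.
Total: 3 elementary steps.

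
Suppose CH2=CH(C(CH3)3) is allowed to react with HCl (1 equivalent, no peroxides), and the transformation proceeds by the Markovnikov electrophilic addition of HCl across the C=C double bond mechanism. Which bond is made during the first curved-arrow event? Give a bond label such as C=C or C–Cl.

C–H

Step 1: The π electrons of the C=C bond attack a proton of HCl; Markovnikov addition places the new C–H on the less-substituted alkene carbon, so the positive charge ends up on the more-substituted carbon — a secondary carbocation. The H–Cl bond breaks heterolytically, releasing Cl⁻.
The bond formed in this step is the C–H bond.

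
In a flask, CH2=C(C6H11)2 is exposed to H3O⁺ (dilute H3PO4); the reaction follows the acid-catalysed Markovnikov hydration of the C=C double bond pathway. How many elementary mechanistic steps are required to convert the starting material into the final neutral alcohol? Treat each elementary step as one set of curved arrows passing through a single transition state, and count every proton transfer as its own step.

3

Step 1: Electrophilic addition begins with the π(C=C) electrons forming a bond to the proton of H3O⁺. Following Markovnikov's rule, the resulting cation is tertiary. H2O is released.
(No 1,2-shift: no single shift to an adjacent carbon would give a more stable cation.)
Step 2: Water acts as the nucleophile: an oxygen lone pair bonds to the cationic carbon, giving an oxonium-ion intermediate.
Step 3: H2O removes a proton from the oxonium oxygen, regenerating H3O⁺ and giving the neutral alcohol.
Total: 3 elementary steps.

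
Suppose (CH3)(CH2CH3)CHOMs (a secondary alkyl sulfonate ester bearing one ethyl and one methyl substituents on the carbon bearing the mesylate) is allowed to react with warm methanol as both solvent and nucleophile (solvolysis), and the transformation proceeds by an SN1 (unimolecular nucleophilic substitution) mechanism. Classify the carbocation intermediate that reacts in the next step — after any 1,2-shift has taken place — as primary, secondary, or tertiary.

secondary

Step 1: Unassisted departure of MsO⁻ (taking the C–O bonding pair) generates a secondary carbocation.
No single 1,2-shift to an adjacent carbon would give a more-substituted cation, so no rearrangement occurs.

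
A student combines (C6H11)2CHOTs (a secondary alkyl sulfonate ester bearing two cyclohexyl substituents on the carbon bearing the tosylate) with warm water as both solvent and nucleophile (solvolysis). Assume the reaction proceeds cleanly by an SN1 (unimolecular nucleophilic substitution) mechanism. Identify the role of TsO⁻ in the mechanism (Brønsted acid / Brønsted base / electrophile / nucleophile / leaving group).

Step 1: Rate-determining heterolysis of the C–O bond gives TsO⁻ and a secondary carbocation.
TsO⁻ departs with both electrons of the breaking σ-bond — that is the definition of a leaving group.

leaving group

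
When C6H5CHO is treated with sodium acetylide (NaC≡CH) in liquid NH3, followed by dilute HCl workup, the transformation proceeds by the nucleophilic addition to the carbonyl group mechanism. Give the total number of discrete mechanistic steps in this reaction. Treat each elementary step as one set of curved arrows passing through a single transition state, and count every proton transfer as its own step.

2

Step 1: HC≡C⁻ attacks the sp² carbonyl carbon; the C=O π bond breaks and the electrons end up as a lone pair on the alkoxide oxygen of the tetrahedral intermediate.
Step 2: The alkoxide picks up a proton during dilute HCl workup to yield a propargyl alcohol.
Total: 2 elementary steps.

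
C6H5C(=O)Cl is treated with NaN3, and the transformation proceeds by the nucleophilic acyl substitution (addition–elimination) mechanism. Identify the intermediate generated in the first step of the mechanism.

tetrahedral intermediate

Step 1: N3⁻ adds to the carbonyl carbon; the C=O π electrons shift onto oxygen and a tetrahedral alkoxide intermediate forms.
After step 1 the species present is a tetrahedral intermediate.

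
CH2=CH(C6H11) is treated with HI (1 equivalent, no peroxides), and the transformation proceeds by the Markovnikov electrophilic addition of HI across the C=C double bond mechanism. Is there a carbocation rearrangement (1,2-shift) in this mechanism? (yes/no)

yes

The first-formed carbocation is secondary.
The adjacent cyclohexyl carbon already bears 2 other carbon substituents and has a hydrogen to migrate; after a 1,2-hydride shift from that carbon the positive charge sits on a tertiary centre.
Tertiary is more stable than secondary, so the shift occurs.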